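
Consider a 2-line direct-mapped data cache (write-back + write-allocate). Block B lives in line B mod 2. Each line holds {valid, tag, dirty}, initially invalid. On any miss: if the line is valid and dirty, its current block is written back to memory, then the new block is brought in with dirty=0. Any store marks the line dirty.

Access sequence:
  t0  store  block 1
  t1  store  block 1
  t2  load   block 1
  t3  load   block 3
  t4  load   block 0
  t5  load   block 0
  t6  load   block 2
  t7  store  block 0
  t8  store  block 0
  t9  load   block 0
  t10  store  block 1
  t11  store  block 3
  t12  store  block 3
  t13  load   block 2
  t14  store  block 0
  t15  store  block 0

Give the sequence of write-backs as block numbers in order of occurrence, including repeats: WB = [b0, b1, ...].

WB = [1, 1, 0]

0: W B1 -> L1 miss  d=D]
1: W B1 -> L1 hit  d=D]
2: R B1 -> L1 hit  d=D]
3: R B3 -> L1 miss wb->B1  d=-]
4: R B0 -> L0 miss  d=-]
5: R B0 -> L0 hit  d=-]
6: R B2 -> L0 miss  d=-]
7: W B0 -> L0 miss  d=D]
8: W B0 -> L0 hit  d=D]
9: R B0 -> L0 hit  d=D]
10: W B1 -> L1 miss  d=D]
11: W B3 -> L1 miss wb->B1  d=D]
12: W B3 -> L1 hit  d=D]
13: R B2 -> L0 miss wb->B0  d=-]
14: W B0 -> L0 miss  d=D]
15: W B0 -> L0 hit  d=D]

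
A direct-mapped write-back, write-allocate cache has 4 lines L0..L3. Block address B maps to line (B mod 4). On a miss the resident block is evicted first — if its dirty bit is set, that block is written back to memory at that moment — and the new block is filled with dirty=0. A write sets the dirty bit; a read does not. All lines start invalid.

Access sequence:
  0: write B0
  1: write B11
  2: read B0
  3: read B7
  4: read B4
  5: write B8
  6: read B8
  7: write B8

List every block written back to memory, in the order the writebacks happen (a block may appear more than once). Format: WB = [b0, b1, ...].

  0 | W B0 → L0 miss [D]
  1 | W B11 → L3 miss [D]
  2 | R B0 → L0 hit [D]
  3 | R B7 → L3 miss wb→B11 [-]
  4 | R B4 → L0 miss wb→B0 [-]
  5 | W B8 → L0 miss [D]
  6 | R B8 → L0 hit [D]
  7 | W B8 → L0 hit [D]

WB = [11, 0]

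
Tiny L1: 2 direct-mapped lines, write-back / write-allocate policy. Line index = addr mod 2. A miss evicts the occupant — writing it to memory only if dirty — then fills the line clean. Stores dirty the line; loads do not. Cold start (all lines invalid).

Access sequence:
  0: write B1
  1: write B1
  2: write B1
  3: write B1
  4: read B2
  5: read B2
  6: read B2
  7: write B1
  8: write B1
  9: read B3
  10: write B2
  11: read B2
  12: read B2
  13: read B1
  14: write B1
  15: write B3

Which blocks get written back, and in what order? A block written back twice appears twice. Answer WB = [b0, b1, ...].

WB = [1, 1]

0: W B1 -> L1 miss  d=D]
1: W B1 -> L1 hit  d=D]
2: W B1 -> L1 hit  d=D]
3: W B1 -> L1 hit  d=D]
4: R B2 -> L0 miss  d=-]
5: R B2 -> L0 hit  d=-]
6: R B2 -> L0 hit  d=-]
7: W B1 -> L1 hit  d=D]
8: W B1 -> L1 hit  d=D]
9: R B3 -> L1 miss wb->B1  d=-]
10: W B2 -> L0 hit  d=D]
11: R B2 -> L0 hit  d=D]
12: R B2 -> L0 hit  d=D]
13: R B1 -> L1 miss  d=-]
14: W B1 -> L1 hit  d=D]
15: W B3 -> L1 miss wb->B1  d=D]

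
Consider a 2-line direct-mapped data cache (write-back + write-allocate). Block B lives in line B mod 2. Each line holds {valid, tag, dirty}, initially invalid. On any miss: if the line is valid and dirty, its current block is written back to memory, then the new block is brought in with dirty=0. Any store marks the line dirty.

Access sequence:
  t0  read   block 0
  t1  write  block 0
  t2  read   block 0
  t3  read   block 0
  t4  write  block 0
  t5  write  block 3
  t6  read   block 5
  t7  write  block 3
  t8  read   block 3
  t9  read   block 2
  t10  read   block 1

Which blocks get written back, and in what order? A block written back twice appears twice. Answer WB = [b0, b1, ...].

  0 | R B0 → L0 miss [-]
  1 | W B0 → L0 hit [D]
  2 | R B0 → L0 hit [D]
  3 | R B0 → L0 hit [D]
  4 | W B0 → L0 hit [D]
  5 | W B3 → L1 miss [D]
  6 | R B5 → L1 miss wb→B3 [-]
  7 | W B3 → L1 miss [D]
  8 | R B3 → L1 hit [D]
  9 | R B2 → L0 miss wb→B0 [-]
  10 | R B1 → L1 miss wb→B3 [-]

WB = [3, 0, 3]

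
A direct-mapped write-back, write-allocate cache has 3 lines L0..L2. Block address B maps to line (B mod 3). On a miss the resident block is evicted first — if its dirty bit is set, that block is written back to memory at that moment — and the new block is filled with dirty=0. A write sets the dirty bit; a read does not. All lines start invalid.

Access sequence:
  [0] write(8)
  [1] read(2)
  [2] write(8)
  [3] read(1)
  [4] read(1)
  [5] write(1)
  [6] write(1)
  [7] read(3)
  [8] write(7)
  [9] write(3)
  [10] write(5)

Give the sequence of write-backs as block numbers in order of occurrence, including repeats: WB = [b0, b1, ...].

0: W B8 → L2 miss [D]
1: R B2 → L2 miss wb→B8 [-]
2: W B8 → L2 miss [D]
3: R B1 → L1 miss [-]
4: R B1 → L1 hit [-]
5: W B1 → L1 hit [D]
6: W B1 → L1 hit [D]
7: R B3 → L0 miss [-]
8: W B7 → L1 miss wb→B1 [D]
9: W B3 → L0 hit [D]
10: W B5 → L2 miss wb→B8 [D]

WB = [8, 1, 8]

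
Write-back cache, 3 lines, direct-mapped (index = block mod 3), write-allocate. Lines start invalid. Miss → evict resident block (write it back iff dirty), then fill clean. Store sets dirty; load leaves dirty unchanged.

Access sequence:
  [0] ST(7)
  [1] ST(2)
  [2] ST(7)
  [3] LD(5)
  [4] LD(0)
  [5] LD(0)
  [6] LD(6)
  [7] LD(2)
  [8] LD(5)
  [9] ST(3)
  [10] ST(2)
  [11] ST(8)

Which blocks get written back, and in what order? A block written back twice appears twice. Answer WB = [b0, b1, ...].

0: W B7 → L1 miss [D]
1: W B2 → L2 miss [D]
2: W B7 → L1 hit [D]
3: R B5 → L2 miss wb→B2 [-]
4: R B0 → L0 miss [-]
5: R B0 → L0 hit [-]
6: R B6 → L0 miss [-]
7: R B2 → L2 miss [-]
8: R B5 → L2 miss [-]
9: W B3 → L0 miss [D]
10: W B2 → L2 miss [D]
11: W B8 → L2 miss wb→B2 [D]

WB = [2, 2]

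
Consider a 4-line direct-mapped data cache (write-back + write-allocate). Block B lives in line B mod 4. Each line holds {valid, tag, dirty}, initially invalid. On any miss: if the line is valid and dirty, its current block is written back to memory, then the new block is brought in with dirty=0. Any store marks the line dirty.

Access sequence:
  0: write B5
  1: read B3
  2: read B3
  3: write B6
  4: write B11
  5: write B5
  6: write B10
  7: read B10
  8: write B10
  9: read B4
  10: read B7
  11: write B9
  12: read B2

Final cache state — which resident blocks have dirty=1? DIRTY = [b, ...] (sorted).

  0 | W B5 → L1 miss [D]
  1 | R B3 → L3 miss [-]
  2 | R B3 → L3 hit [-]
  3 | W B6 → L2 miss [D]
  4 | W B11 → L3 miss [D]
  5 | W B5 → L1 hit [D]
  6 | W B10 → L2 miss wb→B6 [D]
  7 | R B10 → L2 hit [D]
  8 | W B10 → L2 hit [D]
  9 | R B4 → L0 miss [-]
  10 | R B7 → L3 miss wb→B11 [-]
  11 | W B9 → L1 miss wb→B5 [D]
  12 | R B2 → L2 miss wb→B10 [-]

DIRTY = [9]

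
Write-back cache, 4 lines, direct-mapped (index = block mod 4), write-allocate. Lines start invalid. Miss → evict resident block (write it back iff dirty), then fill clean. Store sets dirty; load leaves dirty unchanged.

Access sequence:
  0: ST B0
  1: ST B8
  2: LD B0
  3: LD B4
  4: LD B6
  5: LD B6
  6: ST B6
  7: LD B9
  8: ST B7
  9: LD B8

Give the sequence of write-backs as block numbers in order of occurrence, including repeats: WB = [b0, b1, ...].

WB = [0, 8]

0: W B0 → L0 miss [D]
1: W B8 → L0 miss wb→B0 [D]
2: R B0 → L0 miss wb→B8 [-]
3: R B4 → L0 miss [-]
4: R B6 → L2 miss [-]
5: R B6 → L2 hit [-]
6: W B6 → L2 hit [D]
7: R B9 → L1 miss [-]
8: W B7 → L3 miss [D]
9: R B8 → L0 miss [-]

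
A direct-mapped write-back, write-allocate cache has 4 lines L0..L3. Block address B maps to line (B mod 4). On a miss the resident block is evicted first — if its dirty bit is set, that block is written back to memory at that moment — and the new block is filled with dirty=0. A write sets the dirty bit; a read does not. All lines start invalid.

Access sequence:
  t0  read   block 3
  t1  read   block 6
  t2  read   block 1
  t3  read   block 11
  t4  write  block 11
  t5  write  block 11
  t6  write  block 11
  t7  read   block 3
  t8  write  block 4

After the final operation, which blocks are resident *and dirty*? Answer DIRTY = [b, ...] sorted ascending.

0: R B3 -> L3 miss  d=-]
1: R B6 -> L2 miss  d=-]
2: R B1 -> L1 miss  d=-]
3: R B11 -> L3 miss  d=-]
4: W B11 -> L3 hit  d=D]
5: W B11 -> L3 hit  d=D]
6: W B11 -> L3 hit  d=D]
7: R B3 -> L3 miss wb->B11  d=-]
8: W B4 -> L0 miss  d=D]

DIRTY = [4]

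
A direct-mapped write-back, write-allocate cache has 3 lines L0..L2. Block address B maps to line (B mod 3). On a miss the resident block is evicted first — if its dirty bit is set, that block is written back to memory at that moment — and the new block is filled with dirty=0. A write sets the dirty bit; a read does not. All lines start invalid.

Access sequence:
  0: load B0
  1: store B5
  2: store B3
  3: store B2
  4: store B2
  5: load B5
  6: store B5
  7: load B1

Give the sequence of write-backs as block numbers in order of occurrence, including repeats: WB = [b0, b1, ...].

0: R B0 -> L0 miss  d=-]
1: W B5 -> L2 miss  d=D]
2: W B3 -> L0 miss  d=D]
3: W B2 -> L2 miss wb->B5  d=D]
4: W B2 -> L2 hit  d=D]
5: R B5 -> L2 miss wb->B2  d=-]
6: W B5 -> L2 hit  d=D]
7: R B1 -> L1 miss  d=-]

WB = [5, 2]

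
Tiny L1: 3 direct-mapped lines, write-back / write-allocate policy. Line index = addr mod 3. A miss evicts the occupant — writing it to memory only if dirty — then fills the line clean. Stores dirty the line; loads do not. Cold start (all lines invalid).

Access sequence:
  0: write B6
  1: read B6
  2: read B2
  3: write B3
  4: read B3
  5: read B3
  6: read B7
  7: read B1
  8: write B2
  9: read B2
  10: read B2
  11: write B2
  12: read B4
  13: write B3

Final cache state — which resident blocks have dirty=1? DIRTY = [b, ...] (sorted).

0: W B6 -> L0 miss  d=D]
1: R B6 -> L0 hit  d=D]
2: R B2 -> L2 miss  d=-]
3: W B3 -> L0 miss wb->B6  d=D]
4: R B3 -> L0 hit  d=D]
5: R B3 -> L0 hit  d=D]
6: R B7 -> L1 miss  d=-]
7: R B1 -> L1 miss  d=-]
8: W B2 -> L2 hit  d=D]
9: R B2 -> L2 hit  d=D]
10: R B2 -> L2 hit  d=D]
11: W B2 -> L2 hit  d=D]
12: R B4 -> L1 miss  d=-]
13: W B3 -> L0 hit  d=D]

DIRTY = [2, 3]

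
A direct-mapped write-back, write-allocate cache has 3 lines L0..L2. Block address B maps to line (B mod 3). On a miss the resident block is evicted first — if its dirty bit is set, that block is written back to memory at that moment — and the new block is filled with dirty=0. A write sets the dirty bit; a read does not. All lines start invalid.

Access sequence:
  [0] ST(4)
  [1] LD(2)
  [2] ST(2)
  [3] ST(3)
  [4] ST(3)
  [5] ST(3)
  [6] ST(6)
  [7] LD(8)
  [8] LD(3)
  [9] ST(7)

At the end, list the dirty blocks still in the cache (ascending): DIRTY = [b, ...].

0: W B4 → L1 miss [D]
1: R B2 → L2 miss [-]
2: W B2 → L2 hit [D]
3: W B3 → L0 miss [D]
4: W B3 → L0 hit [D]
5: W B3 → L0 hit [D]
6: W B6 → L0 miss wb→B3 [D]
7: R B8 → L2 miss wb→B2 [-]
8: R B3 → L0 miss wb→B6 [-]
9: W B7 → L1 miss wb→B4 [D]

DIRTY = [7]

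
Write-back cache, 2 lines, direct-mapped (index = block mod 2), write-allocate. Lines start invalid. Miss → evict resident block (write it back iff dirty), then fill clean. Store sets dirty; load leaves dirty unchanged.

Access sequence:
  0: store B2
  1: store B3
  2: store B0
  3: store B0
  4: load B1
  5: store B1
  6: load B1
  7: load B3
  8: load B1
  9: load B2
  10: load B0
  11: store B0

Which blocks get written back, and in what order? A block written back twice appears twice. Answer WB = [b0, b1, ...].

  0 | W B2 → L0 miss [D]
  1 | W B3 → L1 miss [D]
  2 | W B0 → L0 miss wb→B2 [D]
  3 | W B0 → L0 hit [D]
  4 | R B1 → L1 miss wb→B3 [-]
  5 | W B1 → L1 hit [D]
  6 | R B1 → L1 hit [D]
  7 | R B3 → L1 miss wb→B1 [-]
  8 | R B1 → L1 miss [-]
  9 | R B2 → L0 miss wb→B0 [-]
  10 | R B0 → L0 miss [-]
  11 | W B0 → L0 hit [D]

WB = [2, 3, 1, 0]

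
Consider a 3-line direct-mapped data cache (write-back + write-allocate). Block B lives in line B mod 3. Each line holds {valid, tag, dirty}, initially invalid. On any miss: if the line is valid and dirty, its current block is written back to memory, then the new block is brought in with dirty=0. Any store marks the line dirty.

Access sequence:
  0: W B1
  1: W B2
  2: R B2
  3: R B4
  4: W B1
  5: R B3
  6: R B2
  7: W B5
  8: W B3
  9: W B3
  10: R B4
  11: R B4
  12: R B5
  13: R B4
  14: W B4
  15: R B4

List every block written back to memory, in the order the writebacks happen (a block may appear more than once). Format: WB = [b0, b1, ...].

0: W B1 → L1 miss [D]
1: W B2 → L2 miss [D]
2: R B2 → L2 hit [D]
3: R B4 → L1 miss wb→B1 [-]
4: W B1 → L1 miss [D]
5: R B3 → L0 miss [-]
6: R B2 → L2 hit [D]
7: W B5 → L2 miss wb→B2 [D]
8: W B3 → L0 hit [D]
9: W B3 → L0 hit [D]
10: R B4 → L1 miss wb→B1 [-]
11: R B4 → L1 hit [-]
12: R B5 → L2 hit [D]
13: R B4 → L1 hit [-]
14: W B4 → L1 hit [D]
15: R B4 → L1 hit [D]

WB = [1, 2, 1]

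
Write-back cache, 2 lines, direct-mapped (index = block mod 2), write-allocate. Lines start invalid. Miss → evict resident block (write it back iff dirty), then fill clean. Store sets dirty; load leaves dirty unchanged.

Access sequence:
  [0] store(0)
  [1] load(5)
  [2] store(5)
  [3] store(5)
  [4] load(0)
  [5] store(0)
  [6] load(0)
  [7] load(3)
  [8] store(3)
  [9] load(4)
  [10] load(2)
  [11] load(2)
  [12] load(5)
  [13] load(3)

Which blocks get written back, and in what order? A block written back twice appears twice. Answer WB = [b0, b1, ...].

WB = [5, 0, 3]

0: W B0 -> L0 miss  d=D]
1: R B5 -> L1 miss  d=-]
2: W B5 -> L1 hit  d=D]
3: W B5 -> L1 hit  d=D]
4: R B0 -> L0 hit  d=D]
5: W B0 -> L0 hit  d=D]
6: R B0 -> L0 hit  d=D]
7: R B3 -> L1 miss wb->B5  d=-]
8: W B3 -> L1 hit  d=D]
9: R B4 -> L0 miss wb->B0  d=-]
10: R B2 -> L0 miss  d=-]
11: R B2 -> L0 hit  d=-]
12: R B5 -> L1 miss wb->B3  d=-]
13: R B3 -> L1 miss  d=-]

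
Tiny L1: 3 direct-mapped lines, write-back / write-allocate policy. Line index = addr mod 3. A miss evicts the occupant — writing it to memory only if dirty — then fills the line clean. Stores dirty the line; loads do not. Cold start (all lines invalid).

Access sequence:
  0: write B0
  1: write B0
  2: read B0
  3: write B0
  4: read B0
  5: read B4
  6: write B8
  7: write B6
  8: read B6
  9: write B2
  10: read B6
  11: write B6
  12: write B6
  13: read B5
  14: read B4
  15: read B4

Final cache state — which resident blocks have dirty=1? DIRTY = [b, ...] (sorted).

0: W B0 → L0 miss [D]
1: W B0 → L0 hit [D]
2: R B0 → L0 hit [D]
3: W B0 → L0 hit [D]
4: R B0 → L0 hit [D]
5: R B4 → L1 miss [-]
6: W B8 → L2 miss [D]
7: W B6 → L0 miss wb→B0 [D]
8: R B6 → L0 hit [D]
9: W B2 → L2 miss wb→B8 [D]
10: R B6 → L0 hit [D]
11: W B6 → L0 hit [D]
12: W B6 → L0 hit [D]
13: R B5 → L2 miss wb→B2 [-]
14: R B4 → L1 hit [-]
15: R B4 → L1 hit [-]

DIRTY = [6]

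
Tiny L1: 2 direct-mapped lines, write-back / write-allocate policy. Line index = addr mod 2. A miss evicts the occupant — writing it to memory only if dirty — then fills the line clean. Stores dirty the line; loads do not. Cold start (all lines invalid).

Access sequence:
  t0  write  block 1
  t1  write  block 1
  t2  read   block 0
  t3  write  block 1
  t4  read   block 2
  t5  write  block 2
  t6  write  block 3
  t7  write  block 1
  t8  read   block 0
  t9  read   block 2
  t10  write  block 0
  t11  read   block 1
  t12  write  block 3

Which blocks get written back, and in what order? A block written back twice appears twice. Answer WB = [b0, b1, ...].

WB = [1, 3, 2, 1]

0: W B1 -> L1 miss  d=D]
1: W B1 -> L1 hit  d=D]
2: R B0 -> L0 miss  d=-]
3: W B1 -> L1 hit  d=D]
4: R B2 -> L0 miss  d=-]
5: W B2 -> L0 hit  d=D]
6: W B3 -> L1 miss wb->B1  d=D]
7: W B1 -> L1 miss wb->B3  d=D]
8: R B0 -> L0 miss wb->B2  d=-]
9: R B2 -> L0 miss  d=-]
10: W B0 -> L0 miss  d=D]
11: R B1 -> L1 hit  d=D]
12: W B3 -> L1 miss wb->B1  d=D]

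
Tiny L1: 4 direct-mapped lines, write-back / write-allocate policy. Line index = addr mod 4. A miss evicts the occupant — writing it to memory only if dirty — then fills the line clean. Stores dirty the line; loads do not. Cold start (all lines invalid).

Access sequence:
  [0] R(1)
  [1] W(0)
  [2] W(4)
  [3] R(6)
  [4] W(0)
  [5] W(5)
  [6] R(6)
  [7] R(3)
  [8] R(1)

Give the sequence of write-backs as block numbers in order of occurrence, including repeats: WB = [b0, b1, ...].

0: R B1 -> L1 miss  d=-]
1: W B0 -> L0 miss  d=D]
2: W B4 -> L0 miss wb->B0  d=D]
3: R B6 -> L2 miss  d=-]
4: W B0 -> L0 miss wb->B4  d=D]
5: W B5 -> L1 miss  d=D]
6: R B6 -> L2 hit  d=-]
7: R B3 -> L3 miss  d=-]
8: R B1 -> L1 miss wb->B5  d=-]

WB = [0, 4, 5]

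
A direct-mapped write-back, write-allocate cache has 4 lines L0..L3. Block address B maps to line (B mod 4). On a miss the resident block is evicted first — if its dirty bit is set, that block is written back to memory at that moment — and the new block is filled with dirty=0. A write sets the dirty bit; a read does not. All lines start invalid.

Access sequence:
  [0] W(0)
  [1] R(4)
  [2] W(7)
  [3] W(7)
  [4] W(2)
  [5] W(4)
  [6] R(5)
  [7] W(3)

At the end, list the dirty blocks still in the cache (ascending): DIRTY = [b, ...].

  0 | W B0 → L0 miss [D]
  1 | R B4 → L0 miss wb→B0 [-]
  2 | W B7 → L3 miss [D]
  3 | W B7 → L3 hit [D]
  4 | W B2 → L2 miss [D]
  5 | W B4 → L0 hit [D]
  6 | R B5 → L1 miss [-]
  7 | W B3 → L3 miss wb→B7 [D]

DIRTY = [2, 3, 4]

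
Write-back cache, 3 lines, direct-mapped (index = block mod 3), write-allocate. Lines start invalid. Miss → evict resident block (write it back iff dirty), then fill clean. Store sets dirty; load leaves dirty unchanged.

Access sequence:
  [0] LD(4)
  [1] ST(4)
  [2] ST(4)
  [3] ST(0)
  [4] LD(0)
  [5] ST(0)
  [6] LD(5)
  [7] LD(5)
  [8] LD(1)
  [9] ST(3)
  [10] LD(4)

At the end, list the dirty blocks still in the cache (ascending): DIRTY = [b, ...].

0: R B4 → L1 miss [-]
1: W B4 → L1 hit [D]
2: W B4 → L1 hit [D]
3: W B0 → L0 miss [D]
4: R B0 → L0 hit [D]
5: W B0 → L0 hit [D]
6: R B5 → L2 miss [-]
7: R B5 → L2 hit [-]
8: R B1 → L1 miss wb→B4 [-]
9: W B3 → L0 miss wb→B0 [D]
10: R B4 → L1 miss [-]

DIRTY = [3]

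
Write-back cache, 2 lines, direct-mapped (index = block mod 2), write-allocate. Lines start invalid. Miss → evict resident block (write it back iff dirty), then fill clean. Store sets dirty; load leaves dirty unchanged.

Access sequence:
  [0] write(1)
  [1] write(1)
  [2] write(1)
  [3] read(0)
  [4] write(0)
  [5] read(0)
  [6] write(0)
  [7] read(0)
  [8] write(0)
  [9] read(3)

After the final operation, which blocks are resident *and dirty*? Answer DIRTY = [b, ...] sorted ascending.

0: W B1 → L1 miss [D]
1: W B1 → L1 hit [D]
2: W B1 → L1 hit [D]
3: R B0 → L0 miss [-]
4: W B0 → L0 hit [D]
5: R B0 → L0 hit [D]
6: W B0 → L0 hit [D]
7: R B0 → L0 hit [D]
8: W B0 → L0 hit [D]
9: R B3 → L1 miss wb→B1 [-]

DIRTY = [0]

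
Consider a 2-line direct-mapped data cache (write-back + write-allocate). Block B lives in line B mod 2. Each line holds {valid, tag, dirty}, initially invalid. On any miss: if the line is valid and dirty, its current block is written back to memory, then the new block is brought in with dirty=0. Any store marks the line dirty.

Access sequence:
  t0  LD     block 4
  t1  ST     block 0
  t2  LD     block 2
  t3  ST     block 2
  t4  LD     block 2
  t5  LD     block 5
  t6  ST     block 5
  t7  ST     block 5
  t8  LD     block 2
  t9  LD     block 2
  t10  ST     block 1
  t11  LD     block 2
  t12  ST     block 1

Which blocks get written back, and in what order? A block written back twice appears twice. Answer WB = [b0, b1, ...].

0: R B4 → L0 miss [-]
1: W B0 → L0 miss [D]
2: R B2 → L0 miss wb→B0 [-]
3: W B2 → L0 hit [D]
4: R B2 → L0 hit [D]
5: R B5 → L1 miss [-]
6: W B5 → L1 hit [D]
7: W B5 → L1 hit [D]
8: R B2 → L0 hit [D]
9: R B2 → L0 hit [D]
10: W B1 → L1 miss wb→B5 [D]
11: R B2 → L0 hit [D]
12: W B1 → L1 hit [D]

WB = [0, 5]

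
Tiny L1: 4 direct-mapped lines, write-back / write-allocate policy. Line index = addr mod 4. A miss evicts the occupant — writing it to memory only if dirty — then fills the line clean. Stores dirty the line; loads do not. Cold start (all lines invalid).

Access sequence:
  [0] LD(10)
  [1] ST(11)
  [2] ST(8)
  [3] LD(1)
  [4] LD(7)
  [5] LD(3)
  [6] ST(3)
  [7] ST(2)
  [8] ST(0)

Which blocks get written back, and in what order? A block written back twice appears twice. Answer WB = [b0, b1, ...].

WB = [11, 8]

0: R B10 -> L2 miss  d=-]
1: W B11 -> L3 miss  d=D]
2: W B8 -> L0 miss  d=D]
3: R B1 -> L1 miss  d=-]
4: R B7 -> L3 miss wb->B11  d=-]
5: R B3 -> L3 miss  d=-]
6: W B3 -> L3 hit  d=D]
7: W B2 -> L2 miss  d=D]
8: W B0 -> L0 miss wb->B8  d=D]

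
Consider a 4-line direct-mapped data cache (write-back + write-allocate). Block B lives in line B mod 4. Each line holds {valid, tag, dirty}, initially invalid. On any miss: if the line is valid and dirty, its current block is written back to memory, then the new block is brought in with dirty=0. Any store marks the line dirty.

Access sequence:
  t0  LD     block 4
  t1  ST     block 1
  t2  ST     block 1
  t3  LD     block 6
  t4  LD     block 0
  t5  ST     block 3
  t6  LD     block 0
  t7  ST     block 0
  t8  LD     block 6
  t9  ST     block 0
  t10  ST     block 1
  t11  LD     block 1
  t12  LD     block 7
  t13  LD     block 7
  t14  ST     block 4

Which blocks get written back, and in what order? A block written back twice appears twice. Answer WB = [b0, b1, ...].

WB = [3, 0]

0: R B4 -> L0 miss  d=-]
1: W B1 -> L1 miss  d=D]
2: W B1 -> L1 hit  d=D]
3: R B6 -> L2 miss  d=-]
4: R B0 -> L0 miss  d=-]
5: W B3 -> L3 miss  d=D]
6: R B0 -> L0 hit  d=-]
7: W B0 -> L0 hit  d=D]
8: R B6 -> L2 hit  d=-]
9: W B0 -> L0 hit  d=D]
10: W B1 -> L1 hit  d=D]
11: R B1 -> L1 hit  d=D]
12: R B7 -> L3 miss wb->B3  d=-]
13: R B7 -> L3 hit  d=-]
14: W B4 -> L0 miss wb->B0  d=D]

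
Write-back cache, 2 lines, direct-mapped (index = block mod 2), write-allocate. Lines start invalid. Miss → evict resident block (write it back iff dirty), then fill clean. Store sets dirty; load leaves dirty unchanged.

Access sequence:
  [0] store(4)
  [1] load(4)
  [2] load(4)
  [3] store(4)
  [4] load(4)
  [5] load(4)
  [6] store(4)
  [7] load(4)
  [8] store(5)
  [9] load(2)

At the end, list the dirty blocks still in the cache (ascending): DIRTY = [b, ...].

DIRTY = [5]

0: W B4 -> L0 miss  d=D]
1: R B4 -> L0 hit  d=D]
2: R B4 -> L0 hit  d=D]
3: W B4 -> L0 hit  d=D]
4: R B4 -> L0 hit  d=D]
5: R B4 -> L0 hit  d=D]
6: W B4 -> L0 hit  d=D]
7: R B4 -> L0 hit  d=D]
8: W B5 -> L1 miss  d=D]
9: R B2 -> L0 miss wb->B4  d=-]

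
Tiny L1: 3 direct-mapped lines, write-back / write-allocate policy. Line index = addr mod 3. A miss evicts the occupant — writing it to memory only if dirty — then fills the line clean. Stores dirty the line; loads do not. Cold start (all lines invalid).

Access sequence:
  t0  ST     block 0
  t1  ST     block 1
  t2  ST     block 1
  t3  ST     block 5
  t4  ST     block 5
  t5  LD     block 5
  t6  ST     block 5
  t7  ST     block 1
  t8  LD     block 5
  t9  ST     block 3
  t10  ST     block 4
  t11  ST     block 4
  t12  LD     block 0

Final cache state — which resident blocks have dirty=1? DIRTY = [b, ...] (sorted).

DIRTY = [4, 5]

0: W B0 → L0 miss [D]
1: W B1 → L1 miss [D]
2: W B1 → L1 hit [D]
3: W B5 → L2 miss [D]
4: W B5 → L2 hit [D]
5: R B5 → L2 hit [D]
6: W B5 → L2 hit [D]
7: W B1 → L1 hit [D]
8: R B5 → L2 hit [D]
9: W B3 → L0 miss wb→B0 [D]
10: W B4 → L1 miss wb→B1 [D]
11: W B4 → L1 hit [D]
12: R B0 → L0 miss wb→B3 [-]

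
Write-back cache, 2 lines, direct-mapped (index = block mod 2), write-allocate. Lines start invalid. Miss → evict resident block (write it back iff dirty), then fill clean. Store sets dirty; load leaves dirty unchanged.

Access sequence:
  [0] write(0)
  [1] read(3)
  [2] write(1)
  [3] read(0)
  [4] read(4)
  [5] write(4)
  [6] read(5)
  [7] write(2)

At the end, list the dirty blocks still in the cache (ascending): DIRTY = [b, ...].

DIRTY = [2]

  0 | W B0 → L0 miss [D]
  1 | R B3 → L1 miss [-]
  2 | W B1 → L1 miss [D]
  3 | R B0 → L0 hit [D]
  4 | R B4 → L0 miss wb→B0 [-]
  5 | W B4 → L0 hit [D]
  6 | R B5 → L1 miss wb→B1 [-]
  7 | W B2 → L0 miss wb→B4 [D]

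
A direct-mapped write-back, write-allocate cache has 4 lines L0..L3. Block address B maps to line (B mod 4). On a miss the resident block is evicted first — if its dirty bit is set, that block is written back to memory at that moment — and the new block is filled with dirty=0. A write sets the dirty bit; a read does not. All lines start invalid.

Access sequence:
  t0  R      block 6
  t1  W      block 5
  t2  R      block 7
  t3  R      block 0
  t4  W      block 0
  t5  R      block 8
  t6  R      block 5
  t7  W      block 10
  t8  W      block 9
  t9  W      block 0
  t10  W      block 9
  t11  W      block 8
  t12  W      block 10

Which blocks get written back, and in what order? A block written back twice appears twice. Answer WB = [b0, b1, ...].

  0 | R B6 → L2 miss [-]
  1 | W B5 → L1 miss [D]
  2 | R B7 → L3 miss [-]
  3 | R B0 → L0 miss [-]
  4 | W B0 → L0 hit [D]
  5 | R B8 → L0 miss wb→B0 [-]
  6 | R B5 → L1 hit [D]
  7 | W B10 → L2 miss [D]
  8 | W B9 → L1 miss wb→B5 [D]
  9 | W B0 → L0 miss [D]
  10 | W B9 → L1 hit [D]
  11 | W B8 → L0 miss wb→B0 [D]
  12 | W B10 → L2 hit [D]

WB = [0, 5, 0]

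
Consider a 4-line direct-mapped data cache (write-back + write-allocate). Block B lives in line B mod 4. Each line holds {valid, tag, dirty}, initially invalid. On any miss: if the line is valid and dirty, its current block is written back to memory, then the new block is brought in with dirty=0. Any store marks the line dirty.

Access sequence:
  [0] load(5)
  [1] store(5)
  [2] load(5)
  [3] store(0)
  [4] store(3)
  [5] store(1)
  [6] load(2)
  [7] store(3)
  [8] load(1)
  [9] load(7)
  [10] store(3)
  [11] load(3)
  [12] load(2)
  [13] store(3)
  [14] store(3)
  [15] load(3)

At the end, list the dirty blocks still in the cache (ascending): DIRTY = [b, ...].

  0 | R B5 → L1 miss [-]
  1 | W B5 → L1 hit [D]
  2 | R B5 → L1 hit [D]
  3 | W B0 → L0 miss [D]
  4 | W B3 → L3 miss [D]
  5 | W B1 → L1 miss wb→B5 [D]
  6 | R B2 → L2 miss [-]
  7 | W B3 → L3 hit [D]
  8 | R B1 → L1 hit [D]
  9 | R B7 → L3 miss wb→B3 [-]
  10 | W B3 → L3 miss [D]
  11 | R B3 → L3 hit [D]
  12 | R B2 → L2 hit [-]
  13 | W B3 → L3 hit [D]
  14 | W B3 → L3 hit [D]
  15 | R B3 → L3 hit [D]

DIRTY = [0, 1, 3]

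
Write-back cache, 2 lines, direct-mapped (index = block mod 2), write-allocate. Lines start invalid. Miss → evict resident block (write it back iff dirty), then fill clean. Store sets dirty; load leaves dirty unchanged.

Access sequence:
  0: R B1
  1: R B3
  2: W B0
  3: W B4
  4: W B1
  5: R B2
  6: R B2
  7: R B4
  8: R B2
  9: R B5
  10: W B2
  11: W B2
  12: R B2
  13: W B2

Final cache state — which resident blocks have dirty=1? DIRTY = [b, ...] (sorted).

0: R B1 -> L1 miss  d=-]
1: R B3 -> L1 miss  d=-]
2: W B0 -> L0 miss  d=D]
3: W B4 -> L0 miss wb->B0  d=D]
4: W B1 -> L1 miss  d=D]
5: R B2 -> L0 miss wb->B4  d=-]
6: R B2 -> L0 hit  d=-]
7: R B4 -> L0 miss  d=-]
8: R B2 -> L0 miss  d=-]
9: R B5 -> L1 miss wb->B1  d=-]
10: W B2 -> L0 hit  d=D]
11: W B2 -> L0 hit  d=D]
12: R B2 -> L0 hit  d=D]
13: W B2 -> L0 hit  d=D]

DIRTY = [2]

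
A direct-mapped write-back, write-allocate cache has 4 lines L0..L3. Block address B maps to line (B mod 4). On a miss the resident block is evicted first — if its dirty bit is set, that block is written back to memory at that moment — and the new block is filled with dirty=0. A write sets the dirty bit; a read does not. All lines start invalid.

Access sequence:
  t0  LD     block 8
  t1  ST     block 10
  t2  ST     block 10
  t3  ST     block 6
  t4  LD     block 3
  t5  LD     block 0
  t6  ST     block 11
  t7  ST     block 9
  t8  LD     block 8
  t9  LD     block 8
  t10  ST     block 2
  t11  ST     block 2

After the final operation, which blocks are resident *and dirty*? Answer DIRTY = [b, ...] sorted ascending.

DIRTY = [2, 9, 11]

0: R B8 → L0 miss [-]
1: W B10 → L2 miss [D]
2: W B10 → L2 hit [D]
3: W B6 → L2 miss wb→B10 [D]
4: R B3 → L3 miss [-]
5: R B0 → L0 miss [-]
6: W B11 → L3 miss [D]
7: W B9 → L1 miss [D]
8: R B8 → L0 miss [-]
9: R B8 → L0 hit [-]
10: W B2 → L2 miss wb→B6 [D]
11: W B2 → L2 hit [D]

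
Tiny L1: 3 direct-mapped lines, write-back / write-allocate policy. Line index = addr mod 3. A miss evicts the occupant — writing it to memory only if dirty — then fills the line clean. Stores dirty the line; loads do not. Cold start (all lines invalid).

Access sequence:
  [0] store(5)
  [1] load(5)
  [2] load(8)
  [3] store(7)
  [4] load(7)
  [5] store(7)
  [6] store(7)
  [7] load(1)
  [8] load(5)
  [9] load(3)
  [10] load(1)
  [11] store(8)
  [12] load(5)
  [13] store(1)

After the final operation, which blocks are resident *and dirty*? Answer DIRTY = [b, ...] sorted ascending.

DIRTY = [1]

  0 | W B5 → L2 miss [D]
  1 | R B5 → L2 hit [D]
  2 | R B8 → L2 miss wb→B5 [-]
  3 | W B7 → L1 miss [D]
  4 | R B7 → L1 hit [D]
  5 | W B7 → L1 hit [D]
  6 | W B7 → L1 hit [D]
  7 | R B1 → L1 miss wb→B7 [-]
  8 | R B5 → L2 miss [-]
  9 | R B3 → L0 miss [-]
  10 | R B1 → L1 hit [-]
  11 | W B8 → L2 miss [D]
  12 | R B5 → L2 miss wb→B8 [-]
  13 | W B1 → L1 hit [D]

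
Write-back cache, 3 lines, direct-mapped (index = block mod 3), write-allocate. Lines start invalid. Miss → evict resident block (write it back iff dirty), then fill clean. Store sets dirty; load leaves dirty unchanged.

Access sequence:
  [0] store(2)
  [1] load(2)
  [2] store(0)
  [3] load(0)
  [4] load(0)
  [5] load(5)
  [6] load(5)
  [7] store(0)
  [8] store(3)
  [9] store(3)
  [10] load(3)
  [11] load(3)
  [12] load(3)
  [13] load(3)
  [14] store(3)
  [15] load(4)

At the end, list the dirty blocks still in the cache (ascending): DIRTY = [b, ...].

0: W B2 -> L2 miss  d=D]
1: R B2 -> L2 hit  d=D]
2: W B0 -> L0 miss  d=D]
3: R B0 -> L0 hit  d=D]
4: R B0 -> L0 hit  d=D]
5: R B5 -> L2 miss wb->B2  d=-]
6: R B5 -> L2 hit  d=-]
7: W B0 -> L0 hit  d=D]
8: W B3 -> L0 miss wb->B0  d=D]
9: W B3 -> L0 hit  d=D]
10: R B3 -> L0 hit  d=D]
11: R B3 -> L0 hit  d=D]
12: R B3 -> L0 hit  d=D]
13: R B3 -> L0 hit  d=D]
14: W B3 -> L0 hit  d=D]
15: R B4 -> L1 miss  d=-]

DIRTY = [3]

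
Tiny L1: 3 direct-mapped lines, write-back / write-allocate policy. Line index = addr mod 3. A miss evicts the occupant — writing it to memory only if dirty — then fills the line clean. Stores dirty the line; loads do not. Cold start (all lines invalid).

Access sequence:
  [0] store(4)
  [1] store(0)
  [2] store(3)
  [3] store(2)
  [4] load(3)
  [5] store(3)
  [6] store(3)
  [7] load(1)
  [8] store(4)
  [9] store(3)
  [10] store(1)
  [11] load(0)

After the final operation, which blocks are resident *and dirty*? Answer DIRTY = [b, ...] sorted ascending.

0: W B4 -> L1 miss  d=D]
1: W B0 -> L0 miss  d=D]
2: W B3 -> L0 miss wb->B0  d=D]
3: W B2 -> L2 miss  d=D]
4: R B3 -> L0 hit  d=D]
5: W B3 -> L0 hit  d=D]
6: W B3 -> L0 hit  d=D]
7: R B1 -> L1 miss wb->B4  d=-]
8: W B4 -> L1 miss  d=D]
9: W B3 -> L0 hit  d=D]
10: W B1 -> L1 miss wb->B4  d=D]
11: R B0 -> L0 miss wb->B3  d=-]

DIRTY = [1, 2]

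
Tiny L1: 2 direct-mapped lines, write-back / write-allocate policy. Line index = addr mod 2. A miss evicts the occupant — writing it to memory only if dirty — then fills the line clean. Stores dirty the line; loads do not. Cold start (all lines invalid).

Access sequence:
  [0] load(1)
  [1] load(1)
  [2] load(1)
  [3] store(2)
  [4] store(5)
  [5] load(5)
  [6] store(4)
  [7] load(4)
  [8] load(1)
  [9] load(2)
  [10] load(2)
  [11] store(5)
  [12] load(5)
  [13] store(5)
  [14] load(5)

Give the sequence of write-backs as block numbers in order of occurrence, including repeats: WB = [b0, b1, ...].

0: R B1 -> L1 miss  d=-]
1: R B1 -> L1 hit  d=-]
2: R B1 -> L1 hit  d=-]
3: W B2 -> L0 miss  d=D]
4: W B5 -> L1 miss  d=D]
5: R B5 -> L1 hit  d=D]
6: W B4 -> L0 miss wb->B2  d=D]
7: R B4 -> L0 hit  d=D]
8: R B1 -> L1 miss wb->B5  d=-]
9: R B2 -> L0 miss wb->B4  d=-]
10: R B2 -> L0 hit  d=-]
11: W B5 -> L1 miss  d=D]
12: R B5 -> L1 hit  d=D]
13: W B5 -> L1 hit  d=D]
14: R B5 -> L1 hit  d=D]

WB = [2, 5, 4]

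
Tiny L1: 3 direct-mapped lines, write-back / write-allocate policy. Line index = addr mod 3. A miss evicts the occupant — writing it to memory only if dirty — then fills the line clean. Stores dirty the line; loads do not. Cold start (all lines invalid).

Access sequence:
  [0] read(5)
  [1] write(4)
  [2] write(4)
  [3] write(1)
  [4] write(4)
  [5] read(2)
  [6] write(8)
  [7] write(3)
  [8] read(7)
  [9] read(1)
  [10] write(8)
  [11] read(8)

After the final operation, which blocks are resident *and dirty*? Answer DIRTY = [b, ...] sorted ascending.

DIRTY = [3, 8]

0: R B5 -> L2 miss  d=-]
1: W B4 -> L1 miss  d=D]
2: W B4 -> L1 hit  d=D]
3: W B1 -> L1 miss wb->B4  d=D]
4: W B4 -> L1 miss wb->B1  d=D]
5: R B2 -> L2 miss  d=-]
6: W B8 -> L2 miss  d=D]
7: W B3 -> L0 miss  d=D]
8: R B7 -> L1 miss wb->B4  d=-]
9: R B1 -> L1 miss  d=-]
10: W B8 -> L2 hit  d=D]
11: R B8 -> L2 hit  d=D]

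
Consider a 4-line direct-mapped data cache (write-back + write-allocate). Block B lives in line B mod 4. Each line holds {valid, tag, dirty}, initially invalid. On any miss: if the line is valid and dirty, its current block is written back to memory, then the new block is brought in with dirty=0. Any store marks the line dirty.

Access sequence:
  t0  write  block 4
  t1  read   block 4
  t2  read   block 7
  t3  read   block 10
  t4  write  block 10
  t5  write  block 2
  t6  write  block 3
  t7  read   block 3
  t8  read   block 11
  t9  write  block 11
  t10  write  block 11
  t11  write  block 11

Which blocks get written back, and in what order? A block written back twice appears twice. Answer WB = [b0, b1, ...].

0: W B4 → L0 miss [D]
1: R B4 → L0 hit [D]
2: R B7 → L3 miss [-]
3: R B10 → L2 miss [-]
4: W B10 → L2 hit [D]
5: W B2 → L2 miss wb→B10 [D]
6: W B3 → L3 miss [D]
7: R B3 → L3 hit [D]
8: R B11 → L3 miss wb→B3 [-]
9: W B11 → L3 hit [D]
10: W B11 → L3 hit [D]
11: W B11 → L3 hit [D]

WB = [10, 3]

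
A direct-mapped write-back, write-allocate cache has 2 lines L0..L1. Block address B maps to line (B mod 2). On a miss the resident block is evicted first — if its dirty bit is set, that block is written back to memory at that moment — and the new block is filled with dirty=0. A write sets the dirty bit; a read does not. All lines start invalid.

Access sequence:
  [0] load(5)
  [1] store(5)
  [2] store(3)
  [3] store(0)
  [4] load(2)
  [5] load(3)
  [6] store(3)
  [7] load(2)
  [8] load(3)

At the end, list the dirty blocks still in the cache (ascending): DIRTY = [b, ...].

  0 | R B5 → L1 miss [-]
  1 | W B5 → L1 hit [D]
  2 | W B3 → L1 miss wb→B5 [D]
  3 | W B0 → L0 miss [D]
  4 | R B2 → L0 miss wb→B0 [-]
  5 | R B3 → L1 hit [D]
  6 | W B3 → L1 hit [D]
  7 | R B2 → L0 hit [-]
  8 | R B3 → L1 hit [D]

DIRTY = [3]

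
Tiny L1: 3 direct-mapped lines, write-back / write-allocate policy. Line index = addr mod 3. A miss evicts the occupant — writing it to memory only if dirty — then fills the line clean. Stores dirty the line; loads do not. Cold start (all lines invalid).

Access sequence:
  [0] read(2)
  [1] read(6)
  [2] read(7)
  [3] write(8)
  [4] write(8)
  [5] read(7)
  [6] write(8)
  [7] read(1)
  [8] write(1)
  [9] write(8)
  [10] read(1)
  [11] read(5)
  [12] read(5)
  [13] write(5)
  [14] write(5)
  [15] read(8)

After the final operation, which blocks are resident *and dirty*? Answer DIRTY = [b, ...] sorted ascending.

0: R B2 -> L2 miss  d=-]
1: R B6 -> L0 miss  d=-]
2: R B7 -> L1 miss  d=-]
3: W B8 -> L2 miss  d=D]
4: W B8 -> L2 hit  d=D]
5: R B7 -> L1 hit  d=-]
6: W B8 -> L2 hit  d=D]
7: R B1 -> L1 miss  d=-]
8: W B1 -> L1 hit  d=D]
9: W B8 -> L2 hit  d=D]
10: R B1 -> L1 hit  d=D]
11: R B5 -> L2 miss wb->B8  d=-]
12: R B5 -> L2 hit  d=-]
13: W B5 -> L2 hit  d=D]
14: W B5 -> L2 hit  d=D]
15: R B8 -> L2 miss wb->B5  d=-]

DIRTY = [1]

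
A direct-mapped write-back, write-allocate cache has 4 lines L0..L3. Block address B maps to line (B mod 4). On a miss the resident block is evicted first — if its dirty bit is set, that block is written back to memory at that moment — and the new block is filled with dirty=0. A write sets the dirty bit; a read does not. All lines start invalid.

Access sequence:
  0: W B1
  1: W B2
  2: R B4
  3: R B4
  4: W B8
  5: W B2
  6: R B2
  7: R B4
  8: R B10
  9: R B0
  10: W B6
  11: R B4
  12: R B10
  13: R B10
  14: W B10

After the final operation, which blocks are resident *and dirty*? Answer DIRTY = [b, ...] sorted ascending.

DIRTY = [1, 10]

  0 | W B1 → L1 miss [D]
  1 | W B2 → L2 miss [D]
  2 | R B4 → L0 miss [-]
  3 | R B4 → L0 hit [-]
  4 | W B8 → L0 miss [D]
  5 | W B2 → L2 hit [D]
  6 | R B2 → L2 hit [D]
  7 | R B4 → L0 miss wb→B8 [-]
  8 | R B10 → L2 miss wb→B2 [-]
  9 | R B0 → L0 miss [-]
  10 | W B6 → L2 miss [D]
  11 | R B4 → L0 miss [-]
  12 | R B10 → L2 miss wb→B6 [-]
  13 | R B10 → L2 hit [-]
  14 | W B10 → L2 hit [D]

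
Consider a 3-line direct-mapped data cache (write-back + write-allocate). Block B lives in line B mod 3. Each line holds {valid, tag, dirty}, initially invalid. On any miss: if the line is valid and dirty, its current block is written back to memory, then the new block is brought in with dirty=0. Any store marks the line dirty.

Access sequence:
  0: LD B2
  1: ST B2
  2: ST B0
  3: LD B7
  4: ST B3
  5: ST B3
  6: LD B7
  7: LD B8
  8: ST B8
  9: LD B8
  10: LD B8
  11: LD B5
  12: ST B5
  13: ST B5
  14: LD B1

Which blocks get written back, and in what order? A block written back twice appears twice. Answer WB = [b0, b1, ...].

  0 | R B2 → L2 miss [-]
  1 | W B2 → L2 hit [D]
  2 | W B0 → L0 miss [D]
  3 | R B7 → L1 miss [-]
  4 | W B3 → L0 miss wb→B0 [D]
  5 | W B3 → L0 hit [D]
  6 | R B7 → L1 hit [-]
  7 | R B8 → L2 miss wb→B2 [-]
  8 | W B8 → L2 hit [D]
  9 | R B8 → L2 hit [D]
  10 | R B8 → L2 hit [D]
  11 | R B5 → L2 miss wb→B8 [-]
  12 | W B5 → L2 hit [D]
  13 | W B5 → L2 hit [D]
  14 | R B1 → L1 miss [-]

WB = [0, 2, 8]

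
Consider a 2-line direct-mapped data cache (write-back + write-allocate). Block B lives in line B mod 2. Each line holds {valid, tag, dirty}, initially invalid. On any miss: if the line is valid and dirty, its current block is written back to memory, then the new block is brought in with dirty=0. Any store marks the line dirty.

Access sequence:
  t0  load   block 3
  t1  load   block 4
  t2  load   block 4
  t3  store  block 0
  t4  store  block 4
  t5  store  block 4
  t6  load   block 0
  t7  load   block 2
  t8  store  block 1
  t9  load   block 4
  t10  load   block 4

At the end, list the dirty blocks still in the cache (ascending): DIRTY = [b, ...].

0: R B3 -> L1 miss  d=-]
1: R B4 -> L0 miss  d=-]
2: R B4 -> L0 hit  d=-]
3: W B0 -> L0 miss  d=D]
4: W B4 -> L0 miss wb->B0  d=D]
5: W B4 -> L0 hit  d=D]
6: R B0 -> L0 miss wb->B4  d=-]
7: R B2 -> L0 miss  d=-]
8: W B1 -> L1 miss  d=D]
9: R B4 -> L0 miss  d=-]
10: R B4 -> L0 hit  d=-]

DIRTY = [1]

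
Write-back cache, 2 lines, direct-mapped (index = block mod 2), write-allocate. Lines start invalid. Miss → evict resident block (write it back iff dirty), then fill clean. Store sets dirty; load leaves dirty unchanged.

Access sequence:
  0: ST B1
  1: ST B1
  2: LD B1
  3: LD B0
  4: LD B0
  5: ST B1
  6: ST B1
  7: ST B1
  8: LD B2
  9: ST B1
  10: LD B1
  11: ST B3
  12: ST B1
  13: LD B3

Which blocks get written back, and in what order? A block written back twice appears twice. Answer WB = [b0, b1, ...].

WB = [1, 3, 1]

0: W B1 -> L1 miss  d=D]
1: W B1 -> L1 hit  d=D]
2: R B1 -> L1 hit  d=D]
3: R B0 -> L0 miss  d=-]
4: R B0 -> L0 hit  d=-]
5: W B1 -> L1 hit  d=D]
6: W B1 -> L1 hit  d=D]
7: W B1 -> L1 hit  d=D]
8: R B2 -> L0 miss  d=-]
9: W B1 -> L1 hit  d=D]
10: R B1 -> L1 hit  d=D]
11: W B3 -> L1 miss wb->B1  d=D]
12: W B1 -> L1 miss wb->B3  d=D]
13: R B3 -> L1 miss wb->B1  d=-]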